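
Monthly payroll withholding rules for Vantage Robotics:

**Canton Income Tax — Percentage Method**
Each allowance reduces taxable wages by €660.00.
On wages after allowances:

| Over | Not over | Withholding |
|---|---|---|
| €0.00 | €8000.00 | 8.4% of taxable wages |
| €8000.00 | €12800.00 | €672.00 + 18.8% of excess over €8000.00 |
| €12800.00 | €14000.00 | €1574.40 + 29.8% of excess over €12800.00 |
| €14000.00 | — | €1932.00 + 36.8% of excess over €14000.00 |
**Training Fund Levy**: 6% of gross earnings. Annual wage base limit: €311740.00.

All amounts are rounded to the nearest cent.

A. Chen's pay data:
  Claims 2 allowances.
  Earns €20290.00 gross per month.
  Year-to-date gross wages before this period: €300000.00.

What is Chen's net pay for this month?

€15824.64

Canton Income Tax: taxable = €20290.00 − 2×€660.00 = €18970.00
  €1932.00 + 36.8% × (€18970.00 − €14000.00) = €1932.00 + 36.8% × €4970.00 = €3760.96
Training Fund Levy: cap €311740.00 − YTD €300000.00 = €11740.00 subject; 6% × €11740.00 = €704.40
Total withheld: €3760.96 + €704.40 = €4465.36
Net pay: €20290.00 − €4465.36 = €15824.64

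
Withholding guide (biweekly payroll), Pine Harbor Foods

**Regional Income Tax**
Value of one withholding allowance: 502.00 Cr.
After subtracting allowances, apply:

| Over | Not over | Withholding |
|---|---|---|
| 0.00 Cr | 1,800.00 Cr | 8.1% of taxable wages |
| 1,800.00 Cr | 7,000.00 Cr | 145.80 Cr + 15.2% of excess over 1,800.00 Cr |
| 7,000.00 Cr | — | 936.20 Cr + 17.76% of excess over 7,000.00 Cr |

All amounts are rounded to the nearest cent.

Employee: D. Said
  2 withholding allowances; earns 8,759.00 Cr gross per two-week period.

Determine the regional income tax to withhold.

Regional Income Tax: taxable = 8,759.00 Cr − 2×502.00 Cr = 7,755.00 Cr
  936.20 Cr + 17.76% × (7,755.00 Cr − 7,000.00 Cr) = 936.20 Cr + 17.76% × 755.00 Cr = 1,070.29 Cr

1,070.29 Cr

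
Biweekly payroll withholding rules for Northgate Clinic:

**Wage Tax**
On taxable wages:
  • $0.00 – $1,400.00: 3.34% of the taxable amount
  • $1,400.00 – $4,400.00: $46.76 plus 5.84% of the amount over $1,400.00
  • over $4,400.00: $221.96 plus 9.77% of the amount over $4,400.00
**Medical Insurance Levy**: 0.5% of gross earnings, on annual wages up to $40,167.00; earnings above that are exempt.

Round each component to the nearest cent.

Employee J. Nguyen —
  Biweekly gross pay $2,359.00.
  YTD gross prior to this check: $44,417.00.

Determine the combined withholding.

Wage Tax: taxable = $2,359.00
  $46.76 + 5.84% × ($2,359.00 − $1,400.00) = $46.76 + 5.84% × $959.00 = $102.77
Medical Insurance Levy: YTD $44,417.00 ≥ cap $40,167.00 → $0.00
Total: $102.77 + $0.00 = $102.77

$102.77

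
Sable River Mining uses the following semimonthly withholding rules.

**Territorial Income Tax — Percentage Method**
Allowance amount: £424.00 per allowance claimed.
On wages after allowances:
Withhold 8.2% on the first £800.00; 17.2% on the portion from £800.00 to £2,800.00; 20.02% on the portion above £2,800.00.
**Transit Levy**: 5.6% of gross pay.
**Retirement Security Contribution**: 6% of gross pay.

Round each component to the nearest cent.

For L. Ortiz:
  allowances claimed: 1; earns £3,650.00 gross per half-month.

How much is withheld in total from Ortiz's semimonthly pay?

£918.29

Territorial Income Tax: taxable = £3,650.00 − 1×£424.00 = £3,226.00
  £409.60 + 20.02% × (£3,226.00 − £2,800.00) = £409.60 + 20.02% × £426.00 = £494.89
Transit Levy: 5.6% × £3,650.00 = £204.40
Retirement Security Contribution: 6% × £3,650.00 = £219.00
Total: £494.89 + £204.40 + £219.00 = £918.29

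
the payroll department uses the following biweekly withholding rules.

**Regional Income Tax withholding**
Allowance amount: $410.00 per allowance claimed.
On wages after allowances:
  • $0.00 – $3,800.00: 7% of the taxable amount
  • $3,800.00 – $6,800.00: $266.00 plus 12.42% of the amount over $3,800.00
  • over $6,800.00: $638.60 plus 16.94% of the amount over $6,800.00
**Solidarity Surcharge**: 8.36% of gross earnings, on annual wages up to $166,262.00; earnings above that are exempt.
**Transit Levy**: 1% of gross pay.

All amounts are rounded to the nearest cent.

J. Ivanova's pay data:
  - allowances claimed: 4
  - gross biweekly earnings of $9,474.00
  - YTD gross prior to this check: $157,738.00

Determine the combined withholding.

$1,621.11

Regional Income Tax: taxable = $9,474.00 − 4×$410.00 = $7,834.00
  $638.60 + 16.94% × ($7,834.00 − $6,800.00) = $638.60 + 16.94% × $1,034.00 = $813.76
Solidarity Surcharge: cap $166,262.00 − YTD $157,738.00 = $8,524.00 subject; 8.36% × $8,524.00 = $712.61
Transit Levy: 1% × $9,474.00 = $94.74
Total: $813.76 + $712.61 + $94.74 = $1,621.11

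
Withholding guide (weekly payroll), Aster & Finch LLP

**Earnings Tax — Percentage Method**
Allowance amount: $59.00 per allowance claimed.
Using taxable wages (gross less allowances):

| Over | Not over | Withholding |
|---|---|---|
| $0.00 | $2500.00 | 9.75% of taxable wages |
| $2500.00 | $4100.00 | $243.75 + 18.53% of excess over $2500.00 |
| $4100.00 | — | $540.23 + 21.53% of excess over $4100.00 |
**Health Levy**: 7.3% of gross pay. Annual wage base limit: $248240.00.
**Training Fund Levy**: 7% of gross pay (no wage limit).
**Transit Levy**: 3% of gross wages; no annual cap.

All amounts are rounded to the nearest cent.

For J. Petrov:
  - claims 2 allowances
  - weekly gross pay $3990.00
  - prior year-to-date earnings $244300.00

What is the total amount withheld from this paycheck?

$1184.60

Earnings Tax: taxable = $3990.00 − 2×$59.00 = $3872.00
  $243.75 + 18.53% × ($3872.00 − $2500.00) = $243.75 + 18.53% × $1372.00 = $497.98
Health Levy: cap $248240.00 − YTD $244300.00 = $3940.00 subject; 7.3% × $3940.00 = $287.62
Training Fund Levy: 7% × $3990.00 = $279.30
Transit Levy: 3% × $3990.00 = $119.70
Total: $497.98 + $287.62 + $279.30 + $119.70 = $1184.60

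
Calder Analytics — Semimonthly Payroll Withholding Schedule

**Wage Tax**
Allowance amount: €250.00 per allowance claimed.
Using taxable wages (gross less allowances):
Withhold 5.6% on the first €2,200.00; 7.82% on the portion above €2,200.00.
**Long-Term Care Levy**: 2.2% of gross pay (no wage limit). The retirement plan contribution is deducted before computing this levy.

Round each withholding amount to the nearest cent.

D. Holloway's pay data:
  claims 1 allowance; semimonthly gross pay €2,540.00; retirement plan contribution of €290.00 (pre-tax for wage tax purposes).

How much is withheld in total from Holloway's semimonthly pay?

€161.50

Wage Tax: taxable = €2,540.00 − €290.00 − 1×€250.00 = €2,000.00
  5.6% × €2,000.00 = €112.00
Long-Term Care Levy: 2.2% × €2,250.00 = €49.50
Total: €112.00 + €49.50 = €161.50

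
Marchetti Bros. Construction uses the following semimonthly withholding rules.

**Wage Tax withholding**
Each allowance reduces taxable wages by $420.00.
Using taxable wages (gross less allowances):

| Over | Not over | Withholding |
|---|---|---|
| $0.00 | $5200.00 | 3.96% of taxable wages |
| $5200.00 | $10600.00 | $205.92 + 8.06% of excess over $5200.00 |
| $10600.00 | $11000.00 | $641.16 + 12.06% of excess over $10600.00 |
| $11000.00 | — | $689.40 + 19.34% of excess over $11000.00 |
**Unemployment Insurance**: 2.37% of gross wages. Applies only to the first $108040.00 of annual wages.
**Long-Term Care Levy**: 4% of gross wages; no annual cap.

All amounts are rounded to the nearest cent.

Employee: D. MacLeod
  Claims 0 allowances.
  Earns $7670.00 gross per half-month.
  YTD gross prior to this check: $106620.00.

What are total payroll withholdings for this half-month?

$745.45

Wage Tax: taxable = $7670.00
  $205.92 + 8.06% × ($7670.00 − $5200.00) = $205.92 + 8.06% × $2470.00 = $405.00
Unemployment Insurance: cap $108040.00 − YTD $106620.00 = $1420.00 subject; 2.37% × $1420.00 = $33.65
Long-Term Care Levy: 4% × $7670.00 = $306.80
Total: $405.00 + $33.65 + $306.80 = $745.45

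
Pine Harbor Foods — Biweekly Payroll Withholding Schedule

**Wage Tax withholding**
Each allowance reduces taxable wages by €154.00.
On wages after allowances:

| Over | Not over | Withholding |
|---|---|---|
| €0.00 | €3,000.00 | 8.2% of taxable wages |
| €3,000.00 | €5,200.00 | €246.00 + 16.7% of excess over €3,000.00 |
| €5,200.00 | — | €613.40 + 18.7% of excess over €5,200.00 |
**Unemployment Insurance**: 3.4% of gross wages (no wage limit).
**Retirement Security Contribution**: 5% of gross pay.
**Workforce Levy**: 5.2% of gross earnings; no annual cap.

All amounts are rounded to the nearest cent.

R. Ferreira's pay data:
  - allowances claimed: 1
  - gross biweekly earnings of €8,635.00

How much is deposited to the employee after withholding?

Wage Tax: taxable = €8,635.00 − 1×€154.00 = €8,481.00
  €613.40 + 18.7% × (€8,481.00 − €5,200.00) = €613.40 + 18.7% × €3,281.00 = €1,226.95
Unemployment Insurance: 3.4% × €8,635.00 = €293.59
Retirement Security Contribution: 5% × €8,635.00 = €431.75
Workforce Levy: 5.2% × €8,635.00 = €449.02
Total withheld: €1,226.95 + €293.59 + €431.75 + €449.02 = €2,401.31
Net pay: €8,635.00 − €2,401.31 = €6,233.69

€6,233.69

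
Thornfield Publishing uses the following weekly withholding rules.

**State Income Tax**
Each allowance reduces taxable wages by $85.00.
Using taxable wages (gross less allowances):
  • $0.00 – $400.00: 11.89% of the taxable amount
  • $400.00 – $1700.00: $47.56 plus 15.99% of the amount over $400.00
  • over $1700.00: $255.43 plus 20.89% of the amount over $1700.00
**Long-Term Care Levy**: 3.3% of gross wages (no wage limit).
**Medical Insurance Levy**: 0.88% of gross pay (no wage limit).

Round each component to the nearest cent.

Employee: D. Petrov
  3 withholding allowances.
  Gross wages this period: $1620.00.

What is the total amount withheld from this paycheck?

$269.58

State Income Tax: taxable = $1620.00 − 3×$85.00 = $1365.00
  $47.56 + 15.99% × ($1365.00 − $400.00) = $47.56 + 15.99% × $965.00 = $201.86
Long-Term Care Levy: 3.3% × $1620.00 = $53.46
Medical Insurance Levy: 0.88% × $1620.00 = $14.26
Total: $201.86 + $53.46 + $14.26 = $269.58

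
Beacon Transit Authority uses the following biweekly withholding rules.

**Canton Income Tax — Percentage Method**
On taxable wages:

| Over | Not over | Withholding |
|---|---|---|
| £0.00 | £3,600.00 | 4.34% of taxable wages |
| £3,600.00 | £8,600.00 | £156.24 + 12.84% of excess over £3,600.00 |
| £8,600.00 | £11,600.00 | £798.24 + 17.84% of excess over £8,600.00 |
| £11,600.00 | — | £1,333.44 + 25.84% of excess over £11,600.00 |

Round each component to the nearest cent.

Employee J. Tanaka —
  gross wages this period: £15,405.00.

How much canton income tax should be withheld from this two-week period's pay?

Canton Income Tax: taxable = £15,405.00
  £1,333.44 + 25.84% × (£15,405.00 − £11,600.00) = £1,333.44 + 25.84% × £3,805.00 = £2,316.65

£2,316.65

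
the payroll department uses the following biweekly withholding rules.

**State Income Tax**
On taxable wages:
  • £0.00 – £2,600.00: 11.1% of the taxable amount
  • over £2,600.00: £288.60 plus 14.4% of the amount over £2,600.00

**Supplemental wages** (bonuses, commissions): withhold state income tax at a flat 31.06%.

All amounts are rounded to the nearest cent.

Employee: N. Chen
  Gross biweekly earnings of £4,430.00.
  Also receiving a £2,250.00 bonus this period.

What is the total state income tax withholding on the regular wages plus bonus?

State Income Tax: taxable = £4,430.00
  £288.60 + 14.4% × (£4,430.00 − £2,600.00) = £288.60 + 14.4% × £1,830.00 = £552.12
Supplemental (31.06% flat on bonus): 31.06% × £2,250.00 = £698.85
Total state income tax: £552.12 + £698.85 = £1,250.97

£1,250.97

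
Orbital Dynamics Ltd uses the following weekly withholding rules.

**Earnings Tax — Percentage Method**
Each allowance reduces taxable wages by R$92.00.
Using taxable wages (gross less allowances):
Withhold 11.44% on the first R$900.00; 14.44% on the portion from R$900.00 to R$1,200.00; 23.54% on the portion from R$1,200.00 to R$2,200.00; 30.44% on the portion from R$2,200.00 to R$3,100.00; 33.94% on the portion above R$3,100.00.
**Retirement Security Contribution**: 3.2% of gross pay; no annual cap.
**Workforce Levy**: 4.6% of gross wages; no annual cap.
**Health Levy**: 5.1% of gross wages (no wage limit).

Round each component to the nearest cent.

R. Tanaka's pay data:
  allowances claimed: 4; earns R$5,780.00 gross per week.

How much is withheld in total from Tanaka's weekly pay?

R$2,185.95

Earnings Tax: taxable = R$5,780.00 − 4×R$92.00 = R$5,412.00
  R$655.64 + 33.94% × (R$5,412.00 − R$3,100.00) = R$655.64 + 33.94% × R$2,312.00 = R$1,440.33
Retirement Security Contribution: 3.2% × R$5,780.00 = R$184.96
Workforce Levy: 4.6% × R$5,780.00 = R$265.88
Health Levy: 5.1% × R$5,780.00 = R$294.78
Total: R$1,440.33 + R$184.96 + R$265.88 + R$294.78 = R$2,185.95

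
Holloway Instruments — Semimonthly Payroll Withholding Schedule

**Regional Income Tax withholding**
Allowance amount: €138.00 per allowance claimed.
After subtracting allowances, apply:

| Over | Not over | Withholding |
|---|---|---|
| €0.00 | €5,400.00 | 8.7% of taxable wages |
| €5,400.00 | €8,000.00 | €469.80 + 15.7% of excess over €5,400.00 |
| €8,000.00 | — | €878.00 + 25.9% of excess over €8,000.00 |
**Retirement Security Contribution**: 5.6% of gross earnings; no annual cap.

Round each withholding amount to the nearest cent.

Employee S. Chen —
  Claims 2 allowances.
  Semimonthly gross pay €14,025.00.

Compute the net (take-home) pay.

€10,872.61

Regional Income Tax: taxable = €14,025.00 − 2×€138.00 = €13,749.00
  €878.00 + 25.9% × (€13,749.00 − €8,000.00) = €878.00 + 25.9% × €5,749.00 = €2,366.99
Retirement Security Contribution: 5.6% × €14,025.00 = €785.40
Total withheld: €2,366.99 + €785.40 = €3,152.39
Net pay: €14,025.00 − €3,152.39 = €10,872.61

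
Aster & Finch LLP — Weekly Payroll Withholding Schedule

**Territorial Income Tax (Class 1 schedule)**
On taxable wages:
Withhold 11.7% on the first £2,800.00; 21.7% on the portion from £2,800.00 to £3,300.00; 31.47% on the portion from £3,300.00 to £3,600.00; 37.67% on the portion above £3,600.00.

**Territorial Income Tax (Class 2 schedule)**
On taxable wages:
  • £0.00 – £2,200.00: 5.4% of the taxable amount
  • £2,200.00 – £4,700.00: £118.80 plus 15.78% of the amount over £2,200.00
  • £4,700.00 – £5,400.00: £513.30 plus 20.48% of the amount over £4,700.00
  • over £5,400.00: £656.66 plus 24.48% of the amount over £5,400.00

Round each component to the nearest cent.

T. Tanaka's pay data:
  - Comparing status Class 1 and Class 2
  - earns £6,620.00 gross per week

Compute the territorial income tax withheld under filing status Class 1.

£1,668.14

Territorial Income Tax (Class 1): taxable = £6,620.00
  £530.51 + 37.67% × (£6,620.00 − £3,600.00) = £530.51 + 37.67% × £3,020.00 = £1,668.14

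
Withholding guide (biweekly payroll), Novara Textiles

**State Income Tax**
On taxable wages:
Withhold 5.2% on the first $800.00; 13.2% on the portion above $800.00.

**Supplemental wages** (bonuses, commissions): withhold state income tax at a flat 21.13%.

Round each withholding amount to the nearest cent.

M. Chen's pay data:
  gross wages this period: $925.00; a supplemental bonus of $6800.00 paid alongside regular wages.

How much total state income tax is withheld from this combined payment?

$1494.94

State Income Tax: taxable = $925.00
  $41.60 + 13.2% × ($925.00 − $800.00) = $41.60 + 13.2% × $125.00 = $58.10
Supplemental (21.13% flat on bonus): 21.13% × $6800.00 = $1436.84
Total state income tax: $58.10 + $1436.84 = $1494.94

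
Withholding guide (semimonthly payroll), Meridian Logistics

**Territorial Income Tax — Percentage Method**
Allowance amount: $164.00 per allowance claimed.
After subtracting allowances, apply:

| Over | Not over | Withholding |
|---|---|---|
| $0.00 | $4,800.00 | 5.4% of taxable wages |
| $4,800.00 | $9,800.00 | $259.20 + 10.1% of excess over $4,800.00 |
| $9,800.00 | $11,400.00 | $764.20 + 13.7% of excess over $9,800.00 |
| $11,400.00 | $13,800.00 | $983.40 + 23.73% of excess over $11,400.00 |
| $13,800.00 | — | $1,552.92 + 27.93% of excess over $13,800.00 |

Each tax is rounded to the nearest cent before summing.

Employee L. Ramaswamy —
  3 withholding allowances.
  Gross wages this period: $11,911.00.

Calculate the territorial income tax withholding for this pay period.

$987.91

Territorial Income Tax: taxable = $11,911.00 − 3×$164.00 = $11,419.00
  $983.40 + 23.73% × ($11,419.00 − $11,400.00) = $983.40 + 23.73% × $19.00 = $987.91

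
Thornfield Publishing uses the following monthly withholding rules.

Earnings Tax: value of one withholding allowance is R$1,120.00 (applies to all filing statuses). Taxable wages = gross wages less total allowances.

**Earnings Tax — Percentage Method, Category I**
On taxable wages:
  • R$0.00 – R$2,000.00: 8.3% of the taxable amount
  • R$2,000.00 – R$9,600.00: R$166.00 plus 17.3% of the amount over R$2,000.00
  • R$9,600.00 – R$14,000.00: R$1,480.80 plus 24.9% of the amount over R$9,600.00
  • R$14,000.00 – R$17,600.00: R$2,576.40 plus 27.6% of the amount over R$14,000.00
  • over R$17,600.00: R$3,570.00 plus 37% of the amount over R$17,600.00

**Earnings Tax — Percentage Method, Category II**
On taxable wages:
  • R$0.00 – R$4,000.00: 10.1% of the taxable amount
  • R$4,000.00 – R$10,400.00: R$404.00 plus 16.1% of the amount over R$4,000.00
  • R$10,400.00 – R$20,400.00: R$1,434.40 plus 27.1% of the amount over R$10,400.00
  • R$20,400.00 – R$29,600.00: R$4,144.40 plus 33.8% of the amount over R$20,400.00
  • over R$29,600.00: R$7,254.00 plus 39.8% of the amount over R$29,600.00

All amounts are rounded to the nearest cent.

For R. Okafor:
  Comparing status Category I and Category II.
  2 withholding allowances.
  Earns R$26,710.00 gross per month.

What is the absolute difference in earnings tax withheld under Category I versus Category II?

R$591.84

Earnings Tax (Category I): taxable = R$26,710.00 − 2×R$1,120.00 = R$24,470.00
  R$3,570.00 + 37% × (R$24,470.00 − R$17,600.00) = R$3,570.00 + 37% × R$6,870.00 = R$6,111.90
Earnings Tax (Category II): taxable = R$26,710.00 − 2×R$1,120.00 = R$24,470.00
  R$4,144.40 + 33.8% × (R$24,470.00 − R$20,400.00) = R$4,144.40 + 33.8% × R$4,070.00 = R$5,520.06
Difference: |R$6,111.90 − R$5,520.06| = R$591.84 (higher under Category I)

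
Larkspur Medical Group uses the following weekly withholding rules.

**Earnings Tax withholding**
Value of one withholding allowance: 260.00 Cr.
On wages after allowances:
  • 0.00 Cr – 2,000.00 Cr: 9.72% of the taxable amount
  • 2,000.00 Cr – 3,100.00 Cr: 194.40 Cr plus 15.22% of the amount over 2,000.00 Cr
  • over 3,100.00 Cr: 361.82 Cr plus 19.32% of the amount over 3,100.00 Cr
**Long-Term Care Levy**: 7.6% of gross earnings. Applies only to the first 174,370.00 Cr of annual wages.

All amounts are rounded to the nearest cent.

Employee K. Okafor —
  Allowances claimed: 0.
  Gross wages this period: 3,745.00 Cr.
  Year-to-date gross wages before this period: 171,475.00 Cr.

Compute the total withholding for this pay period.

706.45 Cr

Earnings Tax: taxable = 3,745.00 Cr
  361.82 Cr + 19.32% × (3,745.00 Cr − 3,100.00 Cr) = 361.82 Cr + 19.32% × 645.00 Cr = 486.43 Cr
Long-Term Care Levy: cap 174,370.00 Cr − YTD 171,475.00 Cr = 2,895.00 Cr subject; 7.6% × 2,895.00 Cr = 220.02 Cr
Total: 486.43 Cr + 220.02 Cr = 706.45 Cr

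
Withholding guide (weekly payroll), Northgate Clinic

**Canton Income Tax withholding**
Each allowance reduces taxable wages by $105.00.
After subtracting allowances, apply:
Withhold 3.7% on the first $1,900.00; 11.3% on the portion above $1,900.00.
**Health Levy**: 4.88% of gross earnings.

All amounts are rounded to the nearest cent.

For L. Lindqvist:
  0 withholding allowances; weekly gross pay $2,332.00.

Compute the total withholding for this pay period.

$232.92

Canton Income Tax: taxable = $2,332.00
  $70.30 + 11.3% × ($2,332.00 − $1,900.00) = $70.30 + 11.3% × $432.00 = $119.12
Health Levy: 4.88% × $2,332.00 = $113.80
Total: $119.12 + $113.80 = $232.92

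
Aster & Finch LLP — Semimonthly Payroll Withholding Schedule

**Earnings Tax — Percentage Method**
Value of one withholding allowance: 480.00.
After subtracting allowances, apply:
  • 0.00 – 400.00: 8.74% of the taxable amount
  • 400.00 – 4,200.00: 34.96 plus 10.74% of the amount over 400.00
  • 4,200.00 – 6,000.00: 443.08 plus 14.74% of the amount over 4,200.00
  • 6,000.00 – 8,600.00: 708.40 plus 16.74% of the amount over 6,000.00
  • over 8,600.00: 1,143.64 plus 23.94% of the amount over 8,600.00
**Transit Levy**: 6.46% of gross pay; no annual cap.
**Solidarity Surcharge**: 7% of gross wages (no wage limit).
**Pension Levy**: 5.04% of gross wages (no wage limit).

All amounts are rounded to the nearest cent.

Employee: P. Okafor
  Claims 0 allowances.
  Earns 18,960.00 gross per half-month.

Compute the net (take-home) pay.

Earnings Tax: taxable = 18,960.00
  1,143.64 + 23.94% × (18,960.00 − 8,600.00) = 1,143.64 + 23.94% × 10,360.00 = 3,623.82
Transit Levy: 6.46% × 18,960.00 = 1,224.82
Solidarity Surcharge: 7% × 18,960.00 = 1,327.20
Pension Levy: 5.04% × 18,960.00 = 955.58
Total withheld: 3,623.82 + 1,224.82 + 1,327.20 + 955.58 = 7,131.42
Net pay: 18,960.00 − 7,131.42 = 11,828.58

11,828.58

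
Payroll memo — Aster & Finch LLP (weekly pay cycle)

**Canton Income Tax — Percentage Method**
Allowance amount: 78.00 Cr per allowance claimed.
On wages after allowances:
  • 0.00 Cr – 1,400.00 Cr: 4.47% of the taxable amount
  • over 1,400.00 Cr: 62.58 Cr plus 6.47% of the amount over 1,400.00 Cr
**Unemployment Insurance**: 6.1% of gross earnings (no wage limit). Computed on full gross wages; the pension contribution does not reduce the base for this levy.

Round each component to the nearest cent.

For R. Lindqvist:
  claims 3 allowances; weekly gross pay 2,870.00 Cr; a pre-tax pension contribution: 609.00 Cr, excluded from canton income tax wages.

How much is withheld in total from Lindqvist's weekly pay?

Canton Income Tax: taxable = 2,870.00 Cr − 609.00 Cr − 3×78.00 Cr = 2,027.00 Cr
  62.58 Cr + 6.47% × (2,027.00 Cr − 1,400.00 Cr) = 62.58 Cr + 6.47% × 627.00 Cr = 103.15 Cr
Unemployment Insurance: 6.1% × 2,870.00 Cr = 175.07 Cr
Total: 103.15 Cr + 175.07 Cr = 278.22 Cr

278.22 Cr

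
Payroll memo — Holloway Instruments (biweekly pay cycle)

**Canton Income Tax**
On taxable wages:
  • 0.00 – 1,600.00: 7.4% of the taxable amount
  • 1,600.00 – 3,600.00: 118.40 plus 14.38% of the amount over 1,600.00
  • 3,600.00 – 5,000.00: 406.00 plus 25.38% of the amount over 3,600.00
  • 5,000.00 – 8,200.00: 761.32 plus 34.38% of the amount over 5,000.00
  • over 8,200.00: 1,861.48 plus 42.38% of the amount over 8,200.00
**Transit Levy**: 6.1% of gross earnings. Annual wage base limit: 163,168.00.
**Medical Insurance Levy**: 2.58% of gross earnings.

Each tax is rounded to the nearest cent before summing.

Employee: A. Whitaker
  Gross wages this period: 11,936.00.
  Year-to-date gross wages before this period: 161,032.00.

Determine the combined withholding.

3,883.05

Canton Income Tax: taxable = 11,936.00
  1,861.48 + 42.38% × (11,936.00 − 8,200.00) = 1,861.48 + 42.38% × 3,736.00 = 3,444.80
Transit Levy: cap 163,168.00 − YTD 161,032.00 = 2,136.00 subject; 6.1% × 2,136.00 = 130.30
Medical Insurance Levy: 2.58% × 11,936.00 = 307.95
Total: 3,444.80 + 130.30 + 307.95 = 3,883.05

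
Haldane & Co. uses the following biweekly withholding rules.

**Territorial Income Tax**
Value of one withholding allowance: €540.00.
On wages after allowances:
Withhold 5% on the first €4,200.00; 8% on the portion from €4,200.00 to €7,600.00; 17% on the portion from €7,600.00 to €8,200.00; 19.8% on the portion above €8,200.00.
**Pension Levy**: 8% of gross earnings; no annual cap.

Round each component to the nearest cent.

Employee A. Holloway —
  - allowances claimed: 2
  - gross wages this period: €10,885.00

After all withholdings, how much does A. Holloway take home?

€9,112.41

Territorial Income Tax: taxable = €10,885.00 − 2×€540.00 = €9,805.00
  €584.00 + 19.8% × (€9,805.00 − €8,200.00) = €584.00 + 19.8% × €1,605.00 = €901.79
Pension Levy: 8% × €10,885.00 = €870.80
Total withheld: €901.79 + €870.80 = €1,772.59
Net pay: €10,885.00 − €1,772.59 = €9,112.41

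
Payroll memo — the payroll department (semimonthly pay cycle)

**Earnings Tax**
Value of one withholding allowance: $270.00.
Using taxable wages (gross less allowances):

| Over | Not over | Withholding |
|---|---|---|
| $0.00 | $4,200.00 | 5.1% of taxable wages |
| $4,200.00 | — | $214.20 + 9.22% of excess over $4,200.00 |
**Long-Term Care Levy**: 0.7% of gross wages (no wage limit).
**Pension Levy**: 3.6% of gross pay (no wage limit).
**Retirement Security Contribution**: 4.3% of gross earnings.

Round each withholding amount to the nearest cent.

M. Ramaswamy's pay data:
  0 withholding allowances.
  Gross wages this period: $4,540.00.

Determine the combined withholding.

Earnings Tax: taxable = $4,540.00
  $214.20 + 9.22% × ($4,540.00 − $4,200.00) = $214.20 + 9.22% × $340.00 = $245.55
Long-Term Care Levy: 0.7% × $4,540.00 = $31.78
Pension Levy: 3.6% × $4,540.00 = $163.44
Retirement Security Contribution: 4.3% × $4,540.00 = $195.22
Total: $245.55 + $31.78 + $163.44 + $195.22 = $635.99

$635.99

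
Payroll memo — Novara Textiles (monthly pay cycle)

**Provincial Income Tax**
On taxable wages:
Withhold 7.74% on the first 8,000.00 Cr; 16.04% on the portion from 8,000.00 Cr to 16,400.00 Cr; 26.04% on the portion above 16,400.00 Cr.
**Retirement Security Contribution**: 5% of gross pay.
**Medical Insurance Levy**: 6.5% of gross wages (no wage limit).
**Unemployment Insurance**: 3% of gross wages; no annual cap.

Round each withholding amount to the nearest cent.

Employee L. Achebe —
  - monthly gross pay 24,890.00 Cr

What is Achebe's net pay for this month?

Provincial Income Tax: taxable = 24,890.00 Cr
  1,966.56 Cr + 26.04% × (24,890.00 Cr − 16,400.00 Cr) = 1,966.56 Cr + 26.04% × 8,490.00 Cr = 4,177.36 Cr
Retirement Security Contribution: 5% × 24,890.00 Cr = 1,244.50 Cr
Medical Insurance Levy: 6.5% × 24,890.00 Cr = 1,617.85 Cr
Unemployment Insurance: 3% × 24,890.00 Cr = 746.70 Cr
Total withheld: 4,177.36 Cr + 1,244.50 Cr + 1,617.85 Cr + 746.70 Cr = 7,786.41 Cr
Net pay: 24,890.00 Cr − 7,786.41 Cr = 17,103.59 Cr

17,103.59 Cr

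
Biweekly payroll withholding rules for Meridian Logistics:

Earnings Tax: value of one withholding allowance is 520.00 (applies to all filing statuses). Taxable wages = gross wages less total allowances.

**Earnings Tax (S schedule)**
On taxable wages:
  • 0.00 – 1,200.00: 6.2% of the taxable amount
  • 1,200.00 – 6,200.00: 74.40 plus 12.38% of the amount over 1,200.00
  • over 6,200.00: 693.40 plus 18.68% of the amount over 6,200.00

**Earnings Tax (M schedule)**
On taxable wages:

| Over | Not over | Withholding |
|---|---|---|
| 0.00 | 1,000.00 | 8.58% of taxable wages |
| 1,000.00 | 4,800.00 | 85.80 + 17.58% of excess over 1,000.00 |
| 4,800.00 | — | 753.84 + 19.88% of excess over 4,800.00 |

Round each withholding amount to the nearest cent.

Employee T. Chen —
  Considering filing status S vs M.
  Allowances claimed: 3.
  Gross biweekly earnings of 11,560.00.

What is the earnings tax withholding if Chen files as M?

1,787.60

Earnings Tax (M): taxable = 11,560.00 − 3×520.00 = 10,000.00
  753.84 + 19.88% × (10,000.00 − 4,800.00) = 753.84 + 19.88% × 5,200.00 = 1,787.60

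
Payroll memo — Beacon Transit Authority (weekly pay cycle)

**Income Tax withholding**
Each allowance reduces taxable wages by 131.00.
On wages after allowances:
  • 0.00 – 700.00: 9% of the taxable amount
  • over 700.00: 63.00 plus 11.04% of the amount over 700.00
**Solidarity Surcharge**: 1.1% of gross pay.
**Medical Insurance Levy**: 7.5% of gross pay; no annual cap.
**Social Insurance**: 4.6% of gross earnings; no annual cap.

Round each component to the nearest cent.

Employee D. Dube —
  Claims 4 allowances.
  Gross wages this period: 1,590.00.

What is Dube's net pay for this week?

1,276.71

Income Tax: taxable = 1,590.00 − 4×131.00 = 1,066.00
  63.00 + 11.04% × (1,066.00 − 700.00) = 63.00 + 11.04% × 366.00 = 103.41
Solidarity Surcharge: 1.1% × 1,590.00 = 17.49
Medical Insurance Levy: 7.5% × 1,590.00 = 119.25
Social Insurance: 4.6% × 1,590.00 = 73.14
Total withheld: 103.41 + 17.49 + 119.25 + 73.14 = 313.29
Net pay: 1,590.00 − 313.29 = 1,276.71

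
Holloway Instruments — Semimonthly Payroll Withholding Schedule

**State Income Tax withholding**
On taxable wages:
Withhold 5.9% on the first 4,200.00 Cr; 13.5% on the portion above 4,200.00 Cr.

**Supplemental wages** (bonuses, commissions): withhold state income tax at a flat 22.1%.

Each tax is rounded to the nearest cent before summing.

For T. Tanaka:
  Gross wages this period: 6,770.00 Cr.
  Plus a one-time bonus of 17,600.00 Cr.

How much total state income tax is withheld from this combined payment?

State Income Tax: taxable = 6,770.00 Cr
  247.80 Cr + 13.5% × (6,770.00 Cr − 4,200.00 Cr) = 247.80 Cr + 13.5% × 2,570.00 Cr = 594.75 Cr
Supplemental (22.1% flat on bonus): 22.1% × 17,600.00 Cr = 3,889.60 Cr
Total state income tax: 594.75 Cr + 3,889.60 Cr = 4,484.35 Cr

4,484.35 Cr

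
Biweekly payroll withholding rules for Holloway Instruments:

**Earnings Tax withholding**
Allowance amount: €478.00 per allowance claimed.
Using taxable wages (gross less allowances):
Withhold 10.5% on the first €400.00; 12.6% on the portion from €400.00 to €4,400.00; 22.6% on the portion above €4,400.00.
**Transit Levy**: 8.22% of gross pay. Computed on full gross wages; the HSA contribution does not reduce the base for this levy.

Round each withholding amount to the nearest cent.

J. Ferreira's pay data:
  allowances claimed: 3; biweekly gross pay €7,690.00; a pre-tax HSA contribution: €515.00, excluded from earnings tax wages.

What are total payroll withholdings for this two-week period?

€1,481.19

Earnings Tax: taxable = €7,690.00 − €515.00 − 3×€478.00 = €5,741.00
  €546.00 + 22.6% × (€5,741.00 − €4,400.00) = €546.00 + 22.6% × €1,341.00 = €849.07
Transit Levy: 8.22% × €7,690.00 = €632.12
Total: €849.07 + €632.12 = €1,481.19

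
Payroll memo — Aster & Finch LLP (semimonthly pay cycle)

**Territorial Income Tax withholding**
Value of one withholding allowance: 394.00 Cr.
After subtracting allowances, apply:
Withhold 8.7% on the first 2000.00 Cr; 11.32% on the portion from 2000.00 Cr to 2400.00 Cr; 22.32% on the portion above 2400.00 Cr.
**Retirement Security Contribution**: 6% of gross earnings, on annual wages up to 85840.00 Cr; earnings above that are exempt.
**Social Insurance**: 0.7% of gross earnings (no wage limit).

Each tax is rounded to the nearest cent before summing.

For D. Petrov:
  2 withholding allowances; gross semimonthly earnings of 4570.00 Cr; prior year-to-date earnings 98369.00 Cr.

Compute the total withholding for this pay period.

559.73 Cr

Territorial Income Tax: taxable = 4570.00 Cr − 2×394.00 Cr = 3782.00 Cr
  219.28 Cr + 22.32% × (3782.00 Cr − 2400.00 Cr) = 219.28 Cr + 22.32% × 1382.00 Cr = 527.74 Cr
Retirement Security Contribution: YTD 98369.00 Cr ≥ cap 85840.00 Cr → 0.00 Cr
Social Insurance: 0.7% × 4570.00 Cr = 31.99 Cr
Total: 527.74 Cr + 0.00 Cr + 31.99 Cr = 559.73 Cr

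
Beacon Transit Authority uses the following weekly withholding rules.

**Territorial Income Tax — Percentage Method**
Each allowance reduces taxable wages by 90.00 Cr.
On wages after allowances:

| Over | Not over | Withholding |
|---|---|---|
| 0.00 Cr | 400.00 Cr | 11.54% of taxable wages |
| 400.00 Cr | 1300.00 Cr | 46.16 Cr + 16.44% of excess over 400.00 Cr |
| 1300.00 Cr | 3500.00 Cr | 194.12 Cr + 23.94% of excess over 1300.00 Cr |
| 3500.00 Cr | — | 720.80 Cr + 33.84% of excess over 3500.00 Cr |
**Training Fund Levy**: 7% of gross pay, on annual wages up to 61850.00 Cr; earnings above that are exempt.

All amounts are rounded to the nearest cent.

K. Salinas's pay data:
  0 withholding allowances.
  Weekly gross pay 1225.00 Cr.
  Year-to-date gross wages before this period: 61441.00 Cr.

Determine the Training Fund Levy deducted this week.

28.63 Cr

Training Fund Levy: cap 61850.00 Cr − YTD 61441.00 Cr = 409.00 Cr subject; 7% × 409.00 Cr = 28.63 Cr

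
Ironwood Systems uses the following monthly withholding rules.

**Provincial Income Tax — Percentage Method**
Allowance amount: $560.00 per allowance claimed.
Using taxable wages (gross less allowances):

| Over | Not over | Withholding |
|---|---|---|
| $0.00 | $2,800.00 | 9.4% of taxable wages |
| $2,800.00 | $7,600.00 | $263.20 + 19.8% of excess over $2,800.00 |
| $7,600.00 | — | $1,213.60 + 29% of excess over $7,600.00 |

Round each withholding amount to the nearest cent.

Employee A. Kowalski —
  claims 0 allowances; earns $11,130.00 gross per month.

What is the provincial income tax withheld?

$2,237.30

Provincial Income Tax: taxable = $11,130.00
  $1,213.60 + 29% × ($11,130.00 − $7,600.00) = $1,213.60 + 29% × $3,530.00 = $2,237.30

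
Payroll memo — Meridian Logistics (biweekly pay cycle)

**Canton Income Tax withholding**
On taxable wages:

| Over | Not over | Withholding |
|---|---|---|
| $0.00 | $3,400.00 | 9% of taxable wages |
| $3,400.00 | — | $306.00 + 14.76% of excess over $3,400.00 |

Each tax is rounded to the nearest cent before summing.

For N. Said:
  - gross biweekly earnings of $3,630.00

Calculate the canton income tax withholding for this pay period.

Canton Income Tax: taxable = $3,630.00
  $306.00 + 14.76% × ($3,630.00 − $3,400.00) = $306.00 + 14.76% × $230.00 = $339.95

$339.95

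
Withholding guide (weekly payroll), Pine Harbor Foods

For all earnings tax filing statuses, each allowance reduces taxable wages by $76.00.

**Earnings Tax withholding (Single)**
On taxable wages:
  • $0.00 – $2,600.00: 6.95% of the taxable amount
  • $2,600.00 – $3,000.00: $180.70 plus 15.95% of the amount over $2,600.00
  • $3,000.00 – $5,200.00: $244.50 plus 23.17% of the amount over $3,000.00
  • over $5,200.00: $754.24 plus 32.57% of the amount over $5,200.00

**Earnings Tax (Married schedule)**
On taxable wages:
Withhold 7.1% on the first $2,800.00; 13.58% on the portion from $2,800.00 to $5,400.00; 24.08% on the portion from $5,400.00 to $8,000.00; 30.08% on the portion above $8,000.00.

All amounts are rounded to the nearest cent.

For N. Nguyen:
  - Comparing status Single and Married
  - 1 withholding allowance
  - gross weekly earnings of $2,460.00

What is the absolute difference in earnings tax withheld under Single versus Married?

$3.57

Earnings Tax (Single): taxable = $2,460.00 − 1×$76.00 = $2,384.00
  6.95% × $2,384.00 = $165.69
Earnings Tax (Married): taxable = $2,460.00 − 1×$76.00 = $2,384.00
  7.1% × $2,384.00 = $169.26
Difference: |$165.69 − $169.26| = $3.57 (higher under Married)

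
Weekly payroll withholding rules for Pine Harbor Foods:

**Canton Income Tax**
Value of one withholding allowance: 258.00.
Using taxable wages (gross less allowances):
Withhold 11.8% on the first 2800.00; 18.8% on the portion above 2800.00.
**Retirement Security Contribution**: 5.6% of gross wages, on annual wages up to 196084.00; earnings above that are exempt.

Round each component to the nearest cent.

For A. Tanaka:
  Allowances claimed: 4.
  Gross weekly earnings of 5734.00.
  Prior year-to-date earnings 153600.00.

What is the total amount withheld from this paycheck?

1009.08

Canton Income Tax: taxable = 5734.00 − 4×258.00 = 4702.00
  330.40 + 18.8% × (4702.00 − 2800.00) = 330.40 + 18.8% × 1902.00 = 687.98
Retirement Security Contribution: 5.6% × 5734.00 = 321.10
Total: 687.98 + 321.10 = 1009.08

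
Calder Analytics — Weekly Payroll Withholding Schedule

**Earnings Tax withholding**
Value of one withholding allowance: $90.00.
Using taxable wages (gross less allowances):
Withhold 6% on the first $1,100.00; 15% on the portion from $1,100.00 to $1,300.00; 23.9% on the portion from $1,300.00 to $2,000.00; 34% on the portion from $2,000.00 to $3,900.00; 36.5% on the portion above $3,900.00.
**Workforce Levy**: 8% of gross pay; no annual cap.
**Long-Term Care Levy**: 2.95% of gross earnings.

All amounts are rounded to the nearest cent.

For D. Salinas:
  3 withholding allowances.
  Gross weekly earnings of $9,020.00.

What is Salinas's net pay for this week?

$5,352.76

Earnings Tax: taxable = $9,020.00 − 3×$90.00 = $8,750.00
  $909.30 + 36.5% × ($8,750.00 − $3,900.00) = $909.30 + 36.5% × $4,850.00 = $2,679.55
Workforce Levy: 8% × $9,020.00 = $721.60
Long-Term Care Levy: 2.95% × $9,020.00 = $266.09
Total withheld: $2,679.55 + $721.60 + $266.09 = $3,667.24
Net pay: $9,020.00 − $3,667.24 = $5,352.76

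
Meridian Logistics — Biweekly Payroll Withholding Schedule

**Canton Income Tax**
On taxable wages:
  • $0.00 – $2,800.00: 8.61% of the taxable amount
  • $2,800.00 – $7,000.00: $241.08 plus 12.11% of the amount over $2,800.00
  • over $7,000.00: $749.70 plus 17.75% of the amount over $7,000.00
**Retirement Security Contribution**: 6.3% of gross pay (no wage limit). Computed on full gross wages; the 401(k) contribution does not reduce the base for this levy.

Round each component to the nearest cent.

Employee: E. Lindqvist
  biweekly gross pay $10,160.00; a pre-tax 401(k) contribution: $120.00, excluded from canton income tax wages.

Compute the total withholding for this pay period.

$1,929.38

Canton Income Tax: taxable = $10,160.00 − $120.00 = $10,040.00
  $749.70 + 17.75% × ($10,040.00 − $7,000.00) = $749.70 + 17.75% × $3,040.00 = $1,289.30
Retirement Security Contribution: 6.3% × $10,160.00 = $640.08
Total: $1,289.30 + $640.08 = $1,929.38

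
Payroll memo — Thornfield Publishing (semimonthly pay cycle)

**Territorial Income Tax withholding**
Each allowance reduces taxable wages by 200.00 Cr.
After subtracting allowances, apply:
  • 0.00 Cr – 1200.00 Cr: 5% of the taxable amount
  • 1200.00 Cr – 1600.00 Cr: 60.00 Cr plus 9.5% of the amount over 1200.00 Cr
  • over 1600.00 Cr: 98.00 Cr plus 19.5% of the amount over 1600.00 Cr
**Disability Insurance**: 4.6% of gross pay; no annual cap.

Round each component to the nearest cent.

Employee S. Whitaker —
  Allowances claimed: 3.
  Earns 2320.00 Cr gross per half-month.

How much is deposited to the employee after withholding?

Territorial Income Tax: taxable = 2320.00 Cr − 3×200.00 Cr = 1720.00 Cr
  98.00 Cr + 19.5% × (1720.00 Cr − 1600.00 Cr) = 98.00 Cr + 19.5% × 120.00 Cr = 121.40 Cr
Disability Insurance: 4.6% × 2320.00 Cr = 106.72 Cr
Total withheld: 121.40 Cr + 106.72 Cr = 228.12 Cr
Net pay: 2320.00 Cr − 228.12 Cr = 2091.88 Cr

2091.88 Cr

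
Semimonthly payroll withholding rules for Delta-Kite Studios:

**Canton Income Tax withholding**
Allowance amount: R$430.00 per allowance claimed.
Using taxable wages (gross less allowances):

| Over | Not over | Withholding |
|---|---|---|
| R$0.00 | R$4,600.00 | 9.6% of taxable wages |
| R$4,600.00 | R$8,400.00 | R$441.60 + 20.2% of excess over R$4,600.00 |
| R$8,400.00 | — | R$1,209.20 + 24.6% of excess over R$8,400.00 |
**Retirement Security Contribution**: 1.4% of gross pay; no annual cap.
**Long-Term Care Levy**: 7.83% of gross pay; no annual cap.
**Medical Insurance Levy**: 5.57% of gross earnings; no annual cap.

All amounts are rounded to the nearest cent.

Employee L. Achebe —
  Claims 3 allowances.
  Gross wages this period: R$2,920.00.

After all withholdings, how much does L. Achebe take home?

R$2,331.36

Canton Income Tax: taxable = R$2,920.00 − 3×R$430.00 = R$1,630.00
  9.6% × R$1,630.00 = R$156.48
Retirement Security Contribution: 1.4% × R$2,920.00 = R$40.88
Long-Term Care Levy: 7.83% × R$2,920.00 = R$228.64
Medical Insurance Levy: 5.57% × R$2,920.00 = R$162.64
Total withheld: R$156.48 + R$40.88 + R$228.64 + R$162.64 = R$588.64
Net pay: R$2,920.00 − R$588.64 = R$2,331.36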